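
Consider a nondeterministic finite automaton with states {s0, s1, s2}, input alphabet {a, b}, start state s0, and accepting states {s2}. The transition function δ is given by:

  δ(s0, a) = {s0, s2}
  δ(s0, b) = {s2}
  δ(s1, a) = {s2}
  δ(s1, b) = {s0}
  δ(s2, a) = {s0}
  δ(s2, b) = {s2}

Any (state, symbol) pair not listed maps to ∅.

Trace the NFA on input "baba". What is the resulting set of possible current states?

{s0}

Start in {s0}.
Read 'b': s0→{s2}; now {s2}.
Read 'a': s2→{s0}; now {s0}.
Read 'b': s0→{s2}; now {s2}.
Read 'a': s2→{s0}; now {s0}.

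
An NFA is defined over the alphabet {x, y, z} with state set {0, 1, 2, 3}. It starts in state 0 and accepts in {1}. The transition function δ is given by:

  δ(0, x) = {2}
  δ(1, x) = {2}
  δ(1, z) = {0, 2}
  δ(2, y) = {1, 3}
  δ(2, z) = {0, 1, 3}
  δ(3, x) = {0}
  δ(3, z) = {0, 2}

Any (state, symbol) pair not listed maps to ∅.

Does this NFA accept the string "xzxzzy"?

Start in {0}.
Read 'x': {0} → {2}.
Read 'z': {2} → {0, 1, 3}.
Read 'x': {0, 1, 3} → {0, 2}.
Read 'z': {0, 2} → {0, 1, 3}.
Read 'z': {0, 1, 3} → {0, 2}.
Read 'y': {0, 2} → {1, 3}.
The final set {1, 3} contains the accepting state 1.

Yes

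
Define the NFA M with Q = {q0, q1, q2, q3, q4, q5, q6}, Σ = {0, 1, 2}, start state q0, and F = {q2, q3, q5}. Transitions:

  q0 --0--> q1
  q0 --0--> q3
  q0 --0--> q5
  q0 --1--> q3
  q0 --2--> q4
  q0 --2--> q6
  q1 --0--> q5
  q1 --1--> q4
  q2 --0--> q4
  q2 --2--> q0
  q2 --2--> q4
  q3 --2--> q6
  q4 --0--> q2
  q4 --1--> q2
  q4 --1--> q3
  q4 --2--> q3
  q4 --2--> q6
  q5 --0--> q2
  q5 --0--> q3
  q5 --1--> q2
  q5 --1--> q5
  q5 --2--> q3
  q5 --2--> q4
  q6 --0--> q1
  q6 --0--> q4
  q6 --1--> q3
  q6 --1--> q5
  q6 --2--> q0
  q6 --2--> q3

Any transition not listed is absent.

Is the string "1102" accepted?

No

Start in {q0}.
Read '1': q0→{q3}; now {q3}.
Read '1': q3→∅; now ∅.
The set is empty and remains empty for the remaining 2 symbols.
The final set ∅ contains no accepting state.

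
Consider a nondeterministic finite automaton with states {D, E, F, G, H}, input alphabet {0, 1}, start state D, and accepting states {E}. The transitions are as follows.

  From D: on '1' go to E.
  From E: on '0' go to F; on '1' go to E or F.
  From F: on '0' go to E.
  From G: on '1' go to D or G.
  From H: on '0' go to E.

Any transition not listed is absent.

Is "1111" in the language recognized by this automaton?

Start in {D}.
Read '1': D→{E}; now {E}.
Read '1': E→{E, F}; now {E, F}.
Read '1': E→{E, F}, F→∅; now {E, F}.
Read '1': E→{E, F}, F→∅; now {E, F}.
The final set {E, F} contains the accepting state E.

Yes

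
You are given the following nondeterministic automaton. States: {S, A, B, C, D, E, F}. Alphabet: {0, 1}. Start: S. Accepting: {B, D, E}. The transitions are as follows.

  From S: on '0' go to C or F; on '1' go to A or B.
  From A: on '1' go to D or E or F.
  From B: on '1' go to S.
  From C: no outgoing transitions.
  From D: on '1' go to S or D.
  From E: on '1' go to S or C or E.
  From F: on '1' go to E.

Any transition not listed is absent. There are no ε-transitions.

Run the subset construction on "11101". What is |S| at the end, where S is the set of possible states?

Start in {S}.
Read '1': S→{A, B}; now {A, B}.
Read '1': A→{D, E, F}, B→{S}; now {S, D, E, F}.
Read '1': S→{A, B}, D→{S, D}, E→{S, C, E}, F→{E}; now {S, A, B, C, D, E}.
Read '0': S→{C, F}, A→∅, B→∅, C→∅, D→∅, E→∅; now {C, F}.
Read '1': C→∅, F→{E}; now {E}.
That set has 1 state.

1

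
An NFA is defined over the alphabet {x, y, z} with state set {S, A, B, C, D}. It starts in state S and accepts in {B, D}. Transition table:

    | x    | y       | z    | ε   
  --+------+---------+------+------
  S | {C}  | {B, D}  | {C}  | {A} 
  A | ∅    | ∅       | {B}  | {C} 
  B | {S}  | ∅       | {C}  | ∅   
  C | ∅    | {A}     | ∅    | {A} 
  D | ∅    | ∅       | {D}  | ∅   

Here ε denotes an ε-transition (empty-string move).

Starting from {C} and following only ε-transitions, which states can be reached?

Begin with {C}.
ε-move C → A; add A.

{A, C}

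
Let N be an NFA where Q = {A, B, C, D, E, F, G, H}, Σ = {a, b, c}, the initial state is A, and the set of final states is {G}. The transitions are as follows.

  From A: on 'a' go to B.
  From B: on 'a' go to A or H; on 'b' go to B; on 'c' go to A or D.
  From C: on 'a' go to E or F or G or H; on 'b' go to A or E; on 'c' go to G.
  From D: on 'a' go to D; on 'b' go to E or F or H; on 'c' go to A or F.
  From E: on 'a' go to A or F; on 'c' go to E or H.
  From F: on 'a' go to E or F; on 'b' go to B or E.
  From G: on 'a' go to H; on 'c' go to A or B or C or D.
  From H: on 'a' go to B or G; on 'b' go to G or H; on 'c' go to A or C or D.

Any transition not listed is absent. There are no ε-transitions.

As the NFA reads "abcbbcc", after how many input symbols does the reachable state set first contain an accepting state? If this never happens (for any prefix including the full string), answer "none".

5

Start in {A}.
Read 'a': A→{B}; now {B}.
Read 'b': B→{B}; now {B}.
Read 'c': B→{A, D}; now {A, D}.
Read 'b': A→∅, D→{E, F, H}; now {E, F, H}.
Read 'b': E→∅, F→{B, E}, H→{G, H}; now {B, E, G, H}.
None of the earlier sets intersect F, but {B, E, G, H} does.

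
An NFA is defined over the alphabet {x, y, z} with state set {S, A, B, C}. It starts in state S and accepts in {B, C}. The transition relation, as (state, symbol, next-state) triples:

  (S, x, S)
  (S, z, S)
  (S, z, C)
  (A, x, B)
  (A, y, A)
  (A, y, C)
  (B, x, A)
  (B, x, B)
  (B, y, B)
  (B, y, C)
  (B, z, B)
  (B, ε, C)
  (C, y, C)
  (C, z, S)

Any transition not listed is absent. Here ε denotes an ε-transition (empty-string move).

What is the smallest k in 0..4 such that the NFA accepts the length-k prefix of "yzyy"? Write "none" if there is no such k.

Start in {S}.
Read 'y': {S} → ∅.
The set is empty and remains empty for the remaining 3 symbols.
No reachable set along the way intersects F.

none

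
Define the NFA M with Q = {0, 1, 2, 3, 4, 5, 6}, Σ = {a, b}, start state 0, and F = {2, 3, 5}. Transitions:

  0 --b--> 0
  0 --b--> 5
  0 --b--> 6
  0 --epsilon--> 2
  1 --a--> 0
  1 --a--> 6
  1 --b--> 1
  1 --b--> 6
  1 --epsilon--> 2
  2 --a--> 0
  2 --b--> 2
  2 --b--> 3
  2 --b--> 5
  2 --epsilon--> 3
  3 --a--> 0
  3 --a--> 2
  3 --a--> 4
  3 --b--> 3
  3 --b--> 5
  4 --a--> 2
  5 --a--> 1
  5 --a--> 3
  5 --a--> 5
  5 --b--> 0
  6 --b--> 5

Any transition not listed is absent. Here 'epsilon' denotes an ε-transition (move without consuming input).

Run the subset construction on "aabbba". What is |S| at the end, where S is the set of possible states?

6

Start: ε-closure({0}) = {0, 2, 3}.
Read 'a': {0, 2, 3} → {0, 2, 3, 4}.
Read 'a': {0, 2, 3, 4} → {0, 2, 3, 4}.
Read 'b': {0, 2, 3, 4} → {0, 2, 3, 5, 6}.
Read 'b': {0, 2, 3, 5, 6} → {0, 2, 3, 5, 6}.
Read 'b': {0, 2, 3, 5, 6} → {0, 2, 3, 5, 6}.
Read 'a': {0, 2, 3, 5, 6} → {0, 1, 2, 3, 4, 5}.
That set has 6 states.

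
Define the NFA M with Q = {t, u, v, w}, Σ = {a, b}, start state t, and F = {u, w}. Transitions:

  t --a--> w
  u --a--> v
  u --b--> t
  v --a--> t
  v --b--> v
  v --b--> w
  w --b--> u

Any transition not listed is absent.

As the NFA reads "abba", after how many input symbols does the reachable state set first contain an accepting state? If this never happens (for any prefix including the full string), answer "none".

1

Start in {t}.
Read 'a': t→{w}; now {w}.
None of the earlier sets intersect F, but {w} does.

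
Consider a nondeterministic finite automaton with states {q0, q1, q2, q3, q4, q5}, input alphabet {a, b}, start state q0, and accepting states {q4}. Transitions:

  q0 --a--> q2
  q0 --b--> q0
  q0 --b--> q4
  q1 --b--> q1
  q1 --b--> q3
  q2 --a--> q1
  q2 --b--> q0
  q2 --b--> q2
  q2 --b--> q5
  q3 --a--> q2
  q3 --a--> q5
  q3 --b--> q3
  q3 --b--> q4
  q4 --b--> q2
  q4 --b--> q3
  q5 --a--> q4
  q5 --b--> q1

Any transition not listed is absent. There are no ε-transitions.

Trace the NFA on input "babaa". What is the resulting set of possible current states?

Start in {q0}.
Read 'b': q0→{q0, q4}; now {q0, q4}.
Read 'a': q0→{q2}, q4→∅; now {q2}.
Read 'b': q2→{q0, q2, q5}; now {q0, q2, q5}.
Read 'a': q0→{q2}, q2→{q1}, q5→{q4}; now {q1, q2, q4}.
Read 'a': q1→∅, q2→{q1}, q4→∅; now {q1}.

{q1}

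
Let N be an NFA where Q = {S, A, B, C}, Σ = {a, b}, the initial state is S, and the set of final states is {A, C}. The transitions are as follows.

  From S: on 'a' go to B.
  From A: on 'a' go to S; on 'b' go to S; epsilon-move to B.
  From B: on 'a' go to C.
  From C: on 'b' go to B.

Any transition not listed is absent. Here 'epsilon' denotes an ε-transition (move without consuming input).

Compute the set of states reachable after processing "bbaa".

∅

Start in {S}.
Read 'b': {S} → ∅.
The set is empty and remains empty for the remaining 3 symbols.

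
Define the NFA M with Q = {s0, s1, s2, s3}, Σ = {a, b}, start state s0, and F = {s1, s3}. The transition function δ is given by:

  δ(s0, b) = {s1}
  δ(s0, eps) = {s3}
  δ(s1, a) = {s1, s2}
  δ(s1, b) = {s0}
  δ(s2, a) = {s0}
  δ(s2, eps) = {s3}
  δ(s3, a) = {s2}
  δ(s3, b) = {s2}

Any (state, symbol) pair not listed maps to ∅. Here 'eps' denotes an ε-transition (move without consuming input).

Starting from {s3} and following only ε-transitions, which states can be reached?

{s3}

Begin with {s3}.
No ε-moves leave this set, so the closure equals the set itself.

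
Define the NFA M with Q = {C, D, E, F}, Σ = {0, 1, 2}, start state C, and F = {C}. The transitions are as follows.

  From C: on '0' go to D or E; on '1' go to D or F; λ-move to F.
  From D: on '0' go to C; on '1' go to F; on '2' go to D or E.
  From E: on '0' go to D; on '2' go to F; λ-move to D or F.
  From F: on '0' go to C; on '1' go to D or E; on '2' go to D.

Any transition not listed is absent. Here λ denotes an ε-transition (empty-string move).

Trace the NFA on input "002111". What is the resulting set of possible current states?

{D, E, F}

Start: ε-closure({C}) = {C, F}.
Read '0': {C, F} → {C, D, E, F}.
Read '0': {C, D, E, F} → {C, D, E, F}.
Read '2': {C, D, E, F} → {D, E, F}.
Read '1': {D, E, F} → {D, E, F}.
Read '1': {D, E, F} → {D, E, F}.
Read '1': {D, E, F} → {D, E, F}.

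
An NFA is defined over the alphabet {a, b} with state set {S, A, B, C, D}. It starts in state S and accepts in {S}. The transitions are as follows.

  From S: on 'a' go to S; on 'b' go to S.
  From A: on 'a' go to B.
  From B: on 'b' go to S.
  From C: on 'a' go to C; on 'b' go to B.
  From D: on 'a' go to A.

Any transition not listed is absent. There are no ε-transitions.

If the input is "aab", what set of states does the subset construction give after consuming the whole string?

{S}

Start in {S}.
Read 'a': S→{S}; now {S}.
Read 'a': S→{S}; now {S}.
Read 'b': S→{S}; now {S}.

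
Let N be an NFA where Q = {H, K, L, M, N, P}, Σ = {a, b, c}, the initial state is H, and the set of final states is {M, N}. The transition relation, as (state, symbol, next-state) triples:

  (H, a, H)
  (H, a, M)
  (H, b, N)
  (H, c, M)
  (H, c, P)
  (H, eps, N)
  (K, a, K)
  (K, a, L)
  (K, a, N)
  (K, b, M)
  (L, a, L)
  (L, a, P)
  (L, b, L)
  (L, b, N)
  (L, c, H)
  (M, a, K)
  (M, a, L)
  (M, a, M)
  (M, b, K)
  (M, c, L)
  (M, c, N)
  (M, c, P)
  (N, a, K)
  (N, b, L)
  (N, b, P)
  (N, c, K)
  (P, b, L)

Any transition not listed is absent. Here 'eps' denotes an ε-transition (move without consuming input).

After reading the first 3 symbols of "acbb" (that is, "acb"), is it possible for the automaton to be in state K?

Yes

Start: ε-closure({H}) = {H, N}.
Read 'a': {H, N} → {H, K, M, N}.
Read 'c': {H, K, M, N} → {K, L, M, N, P}.
Read 'b': {K, L, M, N, P} → {K, L, M, N, P}.
State K is in {K, L, M, N, P}.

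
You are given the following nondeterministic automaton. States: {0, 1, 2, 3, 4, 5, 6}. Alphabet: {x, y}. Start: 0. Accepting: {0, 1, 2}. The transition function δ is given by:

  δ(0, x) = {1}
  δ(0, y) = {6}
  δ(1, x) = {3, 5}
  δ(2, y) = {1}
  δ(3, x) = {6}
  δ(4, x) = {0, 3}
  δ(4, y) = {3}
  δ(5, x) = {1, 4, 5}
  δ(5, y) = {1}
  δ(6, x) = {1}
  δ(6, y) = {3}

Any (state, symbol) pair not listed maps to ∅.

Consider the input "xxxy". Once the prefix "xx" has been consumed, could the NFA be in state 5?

Start in {0}.
Read 'x': 0→{1}; now {1}.
Read 'x': 1→{3, 5}; now {3, 5}.
State 5 is in {3, 5}.

Yes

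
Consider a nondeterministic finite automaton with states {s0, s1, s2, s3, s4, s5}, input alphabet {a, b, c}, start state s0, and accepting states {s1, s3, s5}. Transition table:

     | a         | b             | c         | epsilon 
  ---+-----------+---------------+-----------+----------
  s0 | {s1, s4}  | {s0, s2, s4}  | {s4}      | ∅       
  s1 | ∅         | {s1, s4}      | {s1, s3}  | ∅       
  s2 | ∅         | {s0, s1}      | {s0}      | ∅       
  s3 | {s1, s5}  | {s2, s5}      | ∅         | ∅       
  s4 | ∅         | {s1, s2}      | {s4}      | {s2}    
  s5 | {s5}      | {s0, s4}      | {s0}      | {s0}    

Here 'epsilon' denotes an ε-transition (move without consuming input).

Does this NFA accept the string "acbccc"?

Yes

Start in {s0}.
Read 'a': {s0} → {s1, s2, s4}.
Read 'c': {s1, s2, s4} → {s0, s1, s2, s3, s4}.
Read 'b': {s0, s1, s2, s3, s4} → {s0, s1, s2, s4, s5}.
Read 'c': {s0, s1, s2, s4, s5} → {s0, s1, s2, s3, s4}.
Read 'c': {s0, s1, s2, s3, s4} → {s0, s1, s2, s3, s4}.
Read 'c': {s0, s1, s2, s3, s4} → {s0, s1, s2, s3, s4}.
The final set {s0, s1, s2, s3, s4} contains the accepting states s1, s3.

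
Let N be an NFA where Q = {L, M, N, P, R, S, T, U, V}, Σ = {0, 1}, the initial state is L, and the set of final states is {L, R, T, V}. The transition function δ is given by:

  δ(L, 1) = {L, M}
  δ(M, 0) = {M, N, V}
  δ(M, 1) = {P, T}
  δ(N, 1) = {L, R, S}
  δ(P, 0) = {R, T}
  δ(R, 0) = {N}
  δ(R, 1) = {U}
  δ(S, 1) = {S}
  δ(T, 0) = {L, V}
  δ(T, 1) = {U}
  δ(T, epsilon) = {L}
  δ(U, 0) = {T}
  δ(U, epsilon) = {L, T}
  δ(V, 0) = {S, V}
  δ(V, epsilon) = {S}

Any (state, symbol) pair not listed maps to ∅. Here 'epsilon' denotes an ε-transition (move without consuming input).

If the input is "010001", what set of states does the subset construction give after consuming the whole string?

∅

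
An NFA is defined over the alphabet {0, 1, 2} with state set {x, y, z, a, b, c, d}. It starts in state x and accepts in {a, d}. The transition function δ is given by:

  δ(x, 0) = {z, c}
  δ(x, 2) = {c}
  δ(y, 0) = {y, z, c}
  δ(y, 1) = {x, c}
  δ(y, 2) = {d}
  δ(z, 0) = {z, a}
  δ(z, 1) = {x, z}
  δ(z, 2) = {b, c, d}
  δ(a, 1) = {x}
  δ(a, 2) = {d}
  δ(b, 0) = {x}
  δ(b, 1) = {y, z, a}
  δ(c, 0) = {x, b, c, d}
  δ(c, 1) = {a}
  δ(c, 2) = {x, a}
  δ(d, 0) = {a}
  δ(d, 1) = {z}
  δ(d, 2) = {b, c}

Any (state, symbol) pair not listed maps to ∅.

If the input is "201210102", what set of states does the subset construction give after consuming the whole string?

Start in {x}.
Read '2': x→{c}; now {c}.
Read '0': c→{x, b, c, d}; now {x, b, c, d}.
Read '1': x→∅, b→{y, z, a}, c→{a}, d→{z}; now {y, z, a}.
Read '2': y→{d}, z→{b, c, d}, a→{d}; now {b, c, d}.
Read '1': b→{y, z, a}, c→{a}, d→{z}; now {y, z, a}.
Read '0': y→{y, z, c}, z→{z, a}, a→∅; now {y, z, a, c}.
Read '1': y→{x, c}, z→{x, z}, a→{x}, c→{a}; now {x, z, a, c}.
Read '0': x→{z, c}, z→{z, a}, a→∅, c→{x, b, c, d}; now {x, z, a, b, c, d}.
Read '2': x→{c}, z→{b, c, d}, a→{d}, b→∅, c→{x, a}, d→{b, c}; now {x, a, b, c, d}.

{x, a, b, c, d}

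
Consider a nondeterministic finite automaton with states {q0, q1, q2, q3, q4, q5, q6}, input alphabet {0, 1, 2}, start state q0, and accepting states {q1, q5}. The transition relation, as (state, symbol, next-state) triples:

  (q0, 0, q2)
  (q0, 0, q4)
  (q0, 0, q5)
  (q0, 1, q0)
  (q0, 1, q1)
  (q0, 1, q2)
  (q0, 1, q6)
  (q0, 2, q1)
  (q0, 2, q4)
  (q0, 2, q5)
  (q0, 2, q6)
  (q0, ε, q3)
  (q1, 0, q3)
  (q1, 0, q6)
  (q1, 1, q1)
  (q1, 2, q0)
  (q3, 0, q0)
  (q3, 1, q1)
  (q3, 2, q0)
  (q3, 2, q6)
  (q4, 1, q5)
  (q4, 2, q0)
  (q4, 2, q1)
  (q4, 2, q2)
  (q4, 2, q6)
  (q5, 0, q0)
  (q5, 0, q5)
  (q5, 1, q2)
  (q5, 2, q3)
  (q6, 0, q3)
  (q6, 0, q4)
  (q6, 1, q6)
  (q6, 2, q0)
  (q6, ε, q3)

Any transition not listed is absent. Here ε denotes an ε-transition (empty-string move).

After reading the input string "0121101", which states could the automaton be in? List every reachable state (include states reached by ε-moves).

{q0, q1, q2, q3, q5, q6}

Start: ε-closure({q0}) = {q0, q3}.
Read '0': {q0, q3} → {q0, q2, q3, q4, q5}.
Read '1': {q0, q2, q3, q4, q5} → {q0, q1, q2, q3, q5, q6}.
Read '2': {q0, q1, q2, q3, q5, q6} → {q0, q1, q3, q4, q5, q6}.
Read '1': {q0, q1, q3, q4, q5, q6} → {q0, q1, q2, q3, q5, q6}.
Read '1': {q0, q1, q2, q3, q5, q6} → {q0, q1, q2, q3, q6}.
Read '0': {q0, q1, q2, q3, q6} → {q0, q2, q3, q4, q5, q6}.
Read '1': {q0, q2, q3, q4, q5, q6} → {q0, q1, q2, q3, q5, q6}.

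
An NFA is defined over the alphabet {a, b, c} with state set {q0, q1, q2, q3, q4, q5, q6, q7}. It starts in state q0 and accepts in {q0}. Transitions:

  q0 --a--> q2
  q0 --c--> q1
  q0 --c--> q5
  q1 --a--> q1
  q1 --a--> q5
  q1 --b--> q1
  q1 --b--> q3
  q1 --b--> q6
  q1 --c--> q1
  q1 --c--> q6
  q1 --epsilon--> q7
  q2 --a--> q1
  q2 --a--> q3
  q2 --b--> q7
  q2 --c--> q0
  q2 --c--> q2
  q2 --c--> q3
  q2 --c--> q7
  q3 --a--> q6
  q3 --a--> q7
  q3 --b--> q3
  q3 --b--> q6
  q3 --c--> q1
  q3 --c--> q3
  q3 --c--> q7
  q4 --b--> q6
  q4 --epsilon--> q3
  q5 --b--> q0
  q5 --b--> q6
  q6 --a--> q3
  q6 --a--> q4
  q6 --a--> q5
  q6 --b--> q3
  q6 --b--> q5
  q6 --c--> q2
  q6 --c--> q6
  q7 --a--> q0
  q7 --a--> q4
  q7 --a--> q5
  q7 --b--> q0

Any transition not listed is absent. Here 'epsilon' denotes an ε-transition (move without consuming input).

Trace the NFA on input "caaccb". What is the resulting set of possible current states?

{q0, q1, q3, q5, q6, q7}

Start in {q0}.
Read 'c': q0→{q1, q5}; union {q1, q5}; ε-closure = {q1, q5, q7}.
Read 'a': q1→{q1, q5}, q5→∅, q7→{q0, q4, q5}; union {q0, q1, q4, q5}; ε-closure = {q0, q1, q3, q4, q5, q7}.
Read 'a': q0→{q2}, q1→{q1, q5}, q3→{q6, q7}, q4→∅, q5→∅, q7→{q0, q4, q5}; union {q0, q1, q2, q4, q5, q6, q7}; ε-closure = {q0, q1, q2, q3, q4, q5, q6, q7}.
Read 'c': q0→{q1, q5}, q1→{q1, q6}, q2→{q0, q2, q3, q7}, q3→{q1, q3, q7}, q4→∅, q5→∅, q6→{q2, q6}, q7→∅; now {q0, q1, q2, q3, q5, q6, q7}.
Read 'c': q0→{q1, q5}, q1→{q1, q6}, q2→{q0, q2, q3, q7}, q3→{q1, q3, q7}, q5→∅, q6→{q2, q6}, q7→∅; now {q0, q1, q2, q3, q5, q6, q7}.
Read 'b': q0→∅, q1→{q1, q3, q6}, q2→{q7}, q3→{q3, q6}, q5→{q0, q6}, q6→{q3, q5}, q7→{q0}; now {q0, q1, q3, q5, q6, q7}.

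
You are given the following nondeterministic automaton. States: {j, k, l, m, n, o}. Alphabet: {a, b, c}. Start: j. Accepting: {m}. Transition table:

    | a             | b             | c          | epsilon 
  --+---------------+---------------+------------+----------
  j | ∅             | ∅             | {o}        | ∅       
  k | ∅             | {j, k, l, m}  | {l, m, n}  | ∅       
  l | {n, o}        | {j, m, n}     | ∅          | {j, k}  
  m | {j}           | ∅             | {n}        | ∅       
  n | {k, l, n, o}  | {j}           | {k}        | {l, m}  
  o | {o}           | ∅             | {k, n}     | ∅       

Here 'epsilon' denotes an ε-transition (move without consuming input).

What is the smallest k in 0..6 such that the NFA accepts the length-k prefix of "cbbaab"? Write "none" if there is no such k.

none

Start in {j}.
Read 'c': {j} → {o}.
Read 'b': {o} → ∅.
The set is empty and remains empty for the remaining 4 symbols.
No reachable set along the way intersects F.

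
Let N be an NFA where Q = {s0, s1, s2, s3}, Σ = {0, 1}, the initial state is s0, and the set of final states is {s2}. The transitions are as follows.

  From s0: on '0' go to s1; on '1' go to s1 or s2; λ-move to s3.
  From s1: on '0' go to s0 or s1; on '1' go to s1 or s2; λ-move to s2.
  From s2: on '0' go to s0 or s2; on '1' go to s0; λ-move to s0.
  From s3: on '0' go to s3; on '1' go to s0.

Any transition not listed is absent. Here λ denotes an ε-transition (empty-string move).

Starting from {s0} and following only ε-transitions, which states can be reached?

{s0, s3}

Begin with {s0}.
ε-move s0 → s3; add s3.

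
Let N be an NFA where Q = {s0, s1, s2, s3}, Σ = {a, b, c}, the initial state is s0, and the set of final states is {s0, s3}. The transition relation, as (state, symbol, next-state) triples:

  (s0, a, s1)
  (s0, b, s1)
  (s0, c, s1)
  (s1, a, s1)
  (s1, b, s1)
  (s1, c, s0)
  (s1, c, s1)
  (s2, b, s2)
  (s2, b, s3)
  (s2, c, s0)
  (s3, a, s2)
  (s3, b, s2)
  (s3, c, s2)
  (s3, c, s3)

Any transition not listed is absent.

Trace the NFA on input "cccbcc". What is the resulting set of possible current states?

{s0, s1}

Start in {s0}.
Read 'c': {s0} → {s1}.
Read 'c': {s1} → {s0, s1}.
Read 'c': {s0, s1} → {s0, s1}.
Read 'b': {s0, s1} → {s1}.
Read 'c': {s1} → {s0, s1}.
Read 'c': {s0, s1} → {s0, s1}.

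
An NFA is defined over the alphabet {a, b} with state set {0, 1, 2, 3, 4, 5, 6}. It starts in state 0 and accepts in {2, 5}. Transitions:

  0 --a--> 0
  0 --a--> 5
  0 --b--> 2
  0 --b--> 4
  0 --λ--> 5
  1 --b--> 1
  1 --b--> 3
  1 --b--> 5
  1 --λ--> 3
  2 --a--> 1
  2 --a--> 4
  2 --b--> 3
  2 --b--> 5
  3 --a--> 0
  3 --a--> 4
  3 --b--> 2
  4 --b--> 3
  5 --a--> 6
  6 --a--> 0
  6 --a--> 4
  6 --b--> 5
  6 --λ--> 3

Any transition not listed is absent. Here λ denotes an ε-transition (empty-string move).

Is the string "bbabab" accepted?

Yes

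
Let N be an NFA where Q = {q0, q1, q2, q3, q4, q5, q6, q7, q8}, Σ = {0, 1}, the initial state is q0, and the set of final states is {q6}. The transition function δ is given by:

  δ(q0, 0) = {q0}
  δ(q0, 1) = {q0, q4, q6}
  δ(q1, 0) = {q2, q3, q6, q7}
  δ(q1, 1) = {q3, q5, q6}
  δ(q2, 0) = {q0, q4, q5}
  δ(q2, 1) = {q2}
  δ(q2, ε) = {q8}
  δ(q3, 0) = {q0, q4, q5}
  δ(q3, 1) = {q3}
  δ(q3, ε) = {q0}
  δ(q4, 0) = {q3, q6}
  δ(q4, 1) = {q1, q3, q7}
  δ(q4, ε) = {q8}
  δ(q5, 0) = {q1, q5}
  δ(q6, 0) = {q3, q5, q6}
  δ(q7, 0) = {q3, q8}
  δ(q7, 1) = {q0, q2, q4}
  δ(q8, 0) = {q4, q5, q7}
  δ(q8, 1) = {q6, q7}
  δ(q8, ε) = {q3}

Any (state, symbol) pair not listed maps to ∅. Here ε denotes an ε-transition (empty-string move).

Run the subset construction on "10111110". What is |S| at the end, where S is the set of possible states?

9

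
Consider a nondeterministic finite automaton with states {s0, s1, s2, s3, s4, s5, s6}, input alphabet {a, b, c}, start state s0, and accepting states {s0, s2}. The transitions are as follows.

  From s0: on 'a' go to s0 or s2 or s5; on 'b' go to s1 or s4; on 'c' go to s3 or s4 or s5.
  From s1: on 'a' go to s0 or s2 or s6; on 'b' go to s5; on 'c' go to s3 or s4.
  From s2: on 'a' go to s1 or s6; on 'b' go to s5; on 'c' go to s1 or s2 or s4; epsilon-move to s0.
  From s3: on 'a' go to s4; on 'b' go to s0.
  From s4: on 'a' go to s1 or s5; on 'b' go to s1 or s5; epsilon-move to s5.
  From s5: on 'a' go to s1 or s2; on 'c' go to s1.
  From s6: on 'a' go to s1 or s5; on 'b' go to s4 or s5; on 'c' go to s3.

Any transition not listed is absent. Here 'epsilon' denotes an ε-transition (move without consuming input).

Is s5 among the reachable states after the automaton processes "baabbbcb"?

Yes

Start in {s0}.
Read 'b': s0→{s1, s4}; union {s1, s4}; ε-closure = {s1, s4, s5}.
Read 'a': s1→{s0, s2, s6}, s4→{s1, s5}, s5→{s1, s2}; now {s0, s1, s2, s5, s6}.
Read 'a': s0→{s0, s2, s5}, s1→{s0, s2, s6}, s2→{s1, s6}, s5→{s1, s2}, s6→{s1, s5}; now {s0, s1, s2, s5, s6}.
Read 'b': s0→{s1, s4}, s1→{s5}, s2→{s5}, s5→∅, s6→{s4, s5}; now {s1, s4, s5}.
Read 'b': s1→{s5}, s4→{s1, s5}, s5→∅; now {s1, s5}.
Read 'b': s1→{s5}, s5→∅; now {s5}.
Read 'c': s5→{s1}; now {s1}.
Read 'b': s1→{s5}; now {s5}.
State s5 is in {s5}.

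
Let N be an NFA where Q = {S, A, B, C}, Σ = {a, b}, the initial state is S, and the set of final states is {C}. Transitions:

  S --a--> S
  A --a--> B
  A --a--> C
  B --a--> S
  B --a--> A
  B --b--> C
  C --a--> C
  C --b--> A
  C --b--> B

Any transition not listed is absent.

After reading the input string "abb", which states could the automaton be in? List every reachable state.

∅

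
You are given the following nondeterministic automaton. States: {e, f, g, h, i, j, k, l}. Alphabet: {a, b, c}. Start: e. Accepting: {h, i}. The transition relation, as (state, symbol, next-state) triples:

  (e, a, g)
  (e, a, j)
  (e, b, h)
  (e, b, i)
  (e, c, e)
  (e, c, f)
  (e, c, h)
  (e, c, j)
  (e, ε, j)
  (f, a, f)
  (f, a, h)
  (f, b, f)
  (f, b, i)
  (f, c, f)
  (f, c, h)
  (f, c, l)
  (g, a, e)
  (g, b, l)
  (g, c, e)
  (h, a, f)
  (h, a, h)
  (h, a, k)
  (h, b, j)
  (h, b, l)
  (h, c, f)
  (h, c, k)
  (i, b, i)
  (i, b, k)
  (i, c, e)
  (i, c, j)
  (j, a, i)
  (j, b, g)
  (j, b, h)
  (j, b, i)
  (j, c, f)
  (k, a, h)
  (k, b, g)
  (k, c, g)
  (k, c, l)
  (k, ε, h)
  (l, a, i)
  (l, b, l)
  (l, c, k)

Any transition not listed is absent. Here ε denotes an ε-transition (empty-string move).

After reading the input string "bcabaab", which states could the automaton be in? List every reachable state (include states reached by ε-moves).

Start: ε-closure({e}) = {e, j}.
Read 'b': e→{h, i}, j→{g, h, i}; now {g, h, i}.
Read 'c': g→{e}, h→{f, k}, i→{e, j}; union {e, f, j, k}; ε-closure = {e, f, h, j, k}.
Read 'a': e→{g, j}, f→{f, h}, h→{f, h, k}, j→{i}, k→{h}; now {f, g, h, i, j, k}.
Read 'b': f→{f, i}, g→{l}, h→{j, l}, i→{i, k}, j→{g, h, i}, k→{g}; now {f, g, h, i, j, k, l}.
Read 'a': f→{f, h}, g→{e}, h→{f, h, k}, i→∅, j→{i}, k→{h}, l→{i}; union {e, f, h, i, k}; ε-closure = {e, f, h, i, j, k}.
Read 'a': e→{g, j}, f→{f, h}, h→{f, h, k}, i→∅, j→{i}, k→{h}; now {f, g, h, i, j, k}.
Read 'b': f→{f, i}, g→{l}, h→{j, l}, i→{i, k}, j→{g, h, i}, k→{g}; now {f, g, h, i, j, k, l}.

{f, g, h, i, j, k, l}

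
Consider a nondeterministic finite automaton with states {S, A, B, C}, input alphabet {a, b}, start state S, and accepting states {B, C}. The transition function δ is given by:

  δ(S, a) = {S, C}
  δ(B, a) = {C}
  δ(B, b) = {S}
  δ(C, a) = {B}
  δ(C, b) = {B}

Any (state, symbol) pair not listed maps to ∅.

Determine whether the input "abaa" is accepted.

Yes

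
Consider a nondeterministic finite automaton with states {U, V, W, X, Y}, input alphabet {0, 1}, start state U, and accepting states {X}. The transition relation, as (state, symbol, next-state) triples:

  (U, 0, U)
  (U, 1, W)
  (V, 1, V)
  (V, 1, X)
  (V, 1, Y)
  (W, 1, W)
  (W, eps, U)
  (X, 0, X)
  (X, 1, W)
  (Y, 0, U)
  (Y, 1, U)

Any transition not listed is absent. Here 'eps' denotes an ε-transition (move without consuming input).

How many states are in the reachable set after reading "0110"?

1

Start in {U}.
Read '0': {U} → {U}.
Read '1': {U} → {U, W}.
Read '1': {U, W} → {U, W}.
Read '0': {U, W} → {U}.
That set has 1 state.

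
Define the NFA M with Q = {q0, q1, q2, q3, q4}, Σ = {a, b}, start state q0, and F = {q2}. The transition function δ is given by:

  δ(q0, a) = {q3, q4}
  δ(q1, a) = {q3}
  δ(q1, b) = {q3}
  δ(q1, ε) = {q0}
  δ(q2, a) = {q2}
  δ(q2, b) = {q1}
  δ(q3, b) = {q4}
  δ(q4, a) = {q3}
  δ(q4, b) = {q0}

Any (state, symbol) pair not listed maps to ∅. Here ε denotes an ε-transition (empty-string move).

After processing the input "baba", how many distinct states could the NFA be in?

Start in {q0}.
Read 'b': {q0} → ∅.
The set is empty and remains empty for the remaining 3 symbols.
That set has 0 states.

0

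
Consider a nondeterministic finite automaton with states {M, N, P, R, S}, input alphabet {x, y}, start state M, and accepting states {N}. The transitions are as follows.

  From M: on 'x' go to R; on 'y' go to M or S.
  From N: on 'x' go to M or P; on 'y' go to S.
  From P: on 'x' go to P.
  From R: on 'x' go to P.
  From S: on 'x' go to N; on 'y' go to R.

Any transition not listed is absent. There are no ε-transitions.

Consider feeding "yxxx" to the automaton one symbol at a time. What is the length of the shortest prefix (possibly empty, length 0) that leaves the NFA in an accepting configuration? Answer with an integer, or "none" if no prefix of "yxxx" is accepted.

Start in {M}.
Read 'y': M→{M, S}; now {M, S}.
Read 'x': M→{R}, S→{N}; now {N, R}.
None of the earlier sets intersect F, but {N, R} does.

2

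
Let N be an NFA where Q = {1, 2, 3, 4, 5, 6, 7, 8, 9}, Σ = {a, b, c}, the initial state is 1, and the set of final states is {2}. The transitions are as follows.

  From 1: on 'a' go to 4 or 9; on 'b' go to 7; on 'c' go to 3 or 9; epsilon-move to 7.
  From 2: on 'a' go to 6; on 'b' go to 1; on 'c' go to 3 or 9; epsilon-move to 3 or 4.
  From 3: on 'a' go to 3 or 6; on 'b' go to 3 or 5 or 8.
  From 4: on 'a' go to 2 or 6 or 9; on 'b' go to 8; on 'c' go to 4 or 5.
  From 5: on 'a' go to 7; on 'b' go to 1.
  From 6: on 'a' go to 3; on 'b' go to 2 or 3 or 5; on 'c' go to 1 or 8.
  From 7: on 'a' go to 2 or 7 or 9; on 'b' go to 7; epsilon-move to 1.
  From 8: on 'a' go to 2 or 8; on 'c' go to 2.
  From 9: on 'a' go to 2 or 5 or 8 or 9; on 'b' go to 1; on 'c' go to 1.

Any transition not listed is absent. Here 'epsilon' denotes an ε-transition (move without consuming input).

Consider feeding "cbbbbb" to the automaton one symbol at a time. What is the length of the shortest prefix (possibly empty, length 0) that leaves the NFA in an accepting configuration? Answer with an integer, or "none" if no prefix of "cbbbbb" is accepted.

Start: ε-closure({1}) = {1, 7}.
Read 'c': 1→{3, 9}, 7→∅; now {3, 9}.
Read 'b': 3→{3, 5, 8}, 9→{1}; union {1, 3, 5, 8}; ε-closure = {1, 3, 5, 7, 8}.
Read 'b': 1→{7}, 3→{3, 5, 8}, 5→{1}, 7→{7}, 8→∅; now {1, 3, 5, 7, 8}.
Read 'b': 1→{7}, 3→{3, 5, 8}, 5→{1}, 7→{7}, 8→∅; now {1, 3, 5, 7, 8}.
Read 'b': 1→{7}, 3→{3, 5, 8}, 5→{1}, 7→{7}, 8→∅; now {1, 3, 5, 7, 8}.
Read 'b': 1→{7}, 3→{3, 5, 8}, 5→{1}, 7→{7}, 8→∅; now {1, 3, 5, 7, 8}.
No reachable set along the way intersects F.

none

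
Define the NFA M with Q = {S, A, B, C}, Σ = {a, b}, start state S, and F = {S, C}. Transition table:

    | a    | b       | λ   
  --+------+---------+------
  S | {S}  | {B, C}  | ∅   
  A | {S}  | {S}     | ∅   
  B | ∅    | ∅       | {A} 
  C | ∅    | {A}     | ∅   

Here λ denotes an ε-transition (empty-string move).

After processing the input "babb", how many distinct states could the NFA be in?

Start in {S}.
Read 'b': S→{B, C}; union {B, C}; ε-closure = {A, B, C}.
Read 'a': A→{S}, B→∅, C→∅; now {S}.
Read 'b': S→{B, C}; union {B, C}; ε-closure = {A, B, C}.
Read 'b': A→{S}, B→∅, C→{A}; now {S, A}.
That set has 2 states.

2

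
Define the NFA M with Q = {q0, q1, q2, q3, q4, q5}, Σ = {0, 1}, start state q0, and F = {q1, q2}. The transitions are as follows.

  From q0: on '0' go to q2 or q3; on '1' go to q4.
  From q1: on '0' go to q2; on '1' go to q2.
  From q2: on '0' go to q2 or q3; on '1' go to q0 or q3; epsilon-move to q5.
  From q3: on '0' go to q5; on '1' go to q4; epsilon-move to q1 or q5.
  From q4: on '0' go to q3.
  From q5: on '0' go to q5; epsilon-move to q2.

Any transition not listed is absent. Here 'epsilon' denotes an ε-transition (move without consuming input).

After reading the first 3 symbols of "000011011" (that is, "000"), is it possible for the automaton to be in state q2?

Yes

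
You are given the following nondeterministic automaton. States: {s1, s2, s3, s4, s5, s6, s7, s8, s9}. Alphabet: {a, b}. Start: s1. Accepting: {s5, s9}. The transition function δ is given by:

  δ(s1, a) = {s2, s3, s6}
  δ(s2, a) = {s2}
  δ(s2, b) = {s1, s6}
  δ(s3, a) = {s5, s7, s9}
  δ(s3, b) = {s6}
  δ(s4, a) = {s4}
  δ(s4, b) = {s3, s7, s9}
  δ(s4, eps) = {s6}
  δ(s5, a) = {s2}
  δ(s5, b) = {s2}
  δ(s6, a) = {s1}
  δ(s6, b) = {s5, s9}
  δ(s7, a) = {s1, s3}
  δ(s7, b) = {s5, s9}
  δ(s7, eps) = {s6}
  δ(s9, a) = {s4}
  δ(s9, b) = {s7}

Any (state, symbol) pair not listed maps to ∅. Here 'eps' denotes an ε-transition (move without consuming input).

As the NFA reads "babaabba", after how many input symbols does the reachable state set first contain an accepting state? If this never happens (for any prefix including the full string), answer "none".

Start in {s1}.
Read 'b': s1→∅; now ∅.
The set is empty and remains empty for the remaining 7 symbols.
No reachable set along the way intersects F.

none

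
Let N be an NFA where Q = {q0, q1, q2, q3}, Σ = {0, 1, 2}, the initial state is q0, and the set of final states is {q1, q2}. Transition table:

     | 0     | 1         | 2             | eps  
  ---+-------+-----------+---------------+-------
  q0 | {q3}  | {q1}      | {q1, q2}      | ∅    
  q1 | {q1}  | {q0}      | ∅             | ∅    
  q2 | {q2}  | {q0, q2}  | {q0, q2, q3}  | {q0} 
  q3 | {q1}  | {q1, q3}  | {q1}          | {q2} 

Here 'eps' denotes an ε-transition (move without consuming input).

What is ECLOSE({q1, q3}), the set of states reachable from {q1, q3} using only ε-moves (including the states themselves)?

{q0, q1, q2, q3}

Begin with {q1, q3}.
ε-move q3 → q2; add q2.
ε-move q2 → q0; add q0.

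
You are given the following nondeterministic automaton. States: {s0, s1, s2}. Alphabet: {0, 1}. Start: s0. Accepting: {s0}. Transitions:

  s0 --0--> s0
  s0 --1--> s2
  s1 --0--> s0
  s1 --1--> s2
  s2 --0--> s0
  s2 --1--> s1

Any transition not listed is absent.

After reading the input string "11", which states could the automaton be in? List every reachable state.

Start in {s0}.
Read '1': {s0} → {s2}.
Read '1': {s2} → {s1}.

{s1}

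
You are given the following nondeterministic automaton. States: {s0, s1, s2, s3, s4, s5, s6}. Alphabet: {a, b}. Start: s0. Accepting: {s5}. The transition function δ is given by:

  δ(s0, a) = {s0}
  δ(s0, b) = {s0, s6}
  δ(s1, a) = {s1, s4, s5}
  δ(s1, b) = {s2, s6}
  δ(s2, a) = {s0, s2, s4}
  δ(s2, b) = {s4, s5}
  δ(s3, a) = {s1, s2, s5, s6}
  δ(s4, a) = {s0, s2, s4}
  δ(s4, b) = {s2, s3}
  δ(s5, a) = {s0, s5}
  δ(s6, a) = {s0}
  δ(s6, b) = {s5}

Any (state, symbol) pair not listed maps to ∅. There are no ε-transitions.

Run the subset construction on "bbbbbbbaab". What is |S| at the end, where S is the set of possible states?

Start in {s0}.
Read 'b': {s0} → {s0, s6}.
Read 'b': {s0, s6} → {s0, s5, s6}.
Read 'b': {s0, s5, s6} → {s0, s5, s6}.
Read 'b': {s0, s5, s6} → {s0, s5, s6}.
Read 'b': {s0, s5, s6} → {s0, s5, s6}.
Read 'b': {s0, s5, s6} → {s0, s5, s6}.
Read 'b': {s0, s5, s6} → {s0, s5, s6}.
Read 'a': {s0, s5, s6} → {s0, s5}.
Read 'a': {s0, s5} → {s0, s5}.
Read 'b': {s0, s5} → {s0, s6}.
That set has 2 states.

2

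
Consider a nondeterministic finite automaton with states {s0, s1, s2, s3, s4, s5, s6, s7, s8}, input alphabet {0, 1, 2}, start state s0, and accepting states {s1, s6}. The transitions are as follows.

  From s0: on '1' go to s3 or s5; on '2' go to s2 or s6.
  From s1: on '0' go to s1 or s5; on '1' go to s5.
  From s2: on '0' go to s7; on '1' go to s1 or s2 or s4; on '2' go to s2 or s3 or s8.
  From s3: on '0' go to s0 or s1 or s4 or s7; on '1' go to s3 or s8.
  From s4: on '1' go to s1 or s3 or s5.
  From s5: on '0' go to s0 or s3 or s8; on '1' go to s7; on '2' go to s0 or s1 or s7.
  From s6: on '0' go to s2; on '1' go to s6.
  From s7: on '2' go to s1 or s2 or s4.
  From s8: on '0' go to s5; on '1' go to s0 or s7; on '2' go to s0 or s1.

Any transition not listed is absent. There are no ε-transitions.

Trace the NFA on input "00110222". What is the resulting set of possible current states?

∅

Start in {s0}.
Read '0': {s0} → ∅.
The set is empty and remains empty for the remaining 7 symbols.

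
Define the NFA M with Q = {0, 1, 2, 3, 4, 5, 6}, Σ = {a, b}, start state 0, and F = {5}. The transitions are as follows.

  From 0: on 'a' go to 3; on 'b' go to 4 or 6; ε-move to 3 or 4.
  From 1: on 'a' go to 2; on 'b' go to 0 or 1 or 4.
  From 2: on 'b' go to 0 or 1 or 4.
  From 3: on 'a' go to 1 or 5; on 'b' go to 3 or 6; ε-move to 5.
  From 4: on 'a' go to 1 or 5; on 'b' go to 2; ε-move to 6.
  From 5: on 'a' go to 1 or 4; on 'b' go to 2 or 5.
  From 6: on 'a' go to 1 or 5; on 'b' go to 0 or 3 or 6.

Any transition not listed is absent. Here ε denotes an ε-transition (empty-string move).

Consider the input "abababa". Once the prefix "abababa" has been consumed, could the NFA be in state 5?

Start: ε-closure({0}) = {0, 3, 4, 5, 6}.
Read 'a': 0→{3}, 3→{1, 5}, 4→{1, 5}, 5→{1, 4}, 6→{1, 5}; union {1, 3, 4, 5}; ε-closure = {1, 3, 4, 5, 6}.
Read 'b': 1→{0, 1, 4}, 3→{3, 6}, 4→{2}, 5→{2, 5}, 6→{0, 3, 6}; now {0, 1, 2, 3, 4, 5, 6}.
Read 'a': 0→{3}, 1→{2}, 2→∅, 3→{1, 5}, 4→{1, 5}, 5→{1, 4}, 6→{1, 5}; union {1, 2, 3, 4, 5}; ε-closure = {1, 2, 3, 4, 5, 6}.
Read 'b': 1→{0, 1, 4}, 2→{0, 1, 4}, 3→{3, 6}, 4→{2}, 5→{2, 5}, 6→{0, 3, 6}; now {0, 1, 2, 3, 4, 5, 6}.
Read 'a': 0→{3}, 1→{2}, 2→∅, 3→{1, 5}, 4→{1, 5}, 5→{1, 4}, 6→{1, 5}; union {1, 2, 3, 4, 5}; ε-closure = {1, 2, 3, 4, 5, 6}.
Read 'b': 1→{0, 1, 4}, 2→{0, 1, 4}, 3→{3, 6}, 4→{2}, 5→{2, 5}, 6→{0, 3, 6}; now {0, 1, 2, 3, 4, 5, 6}.
Read 'a': 0→{3}, 1→{2}, 2→∅, 3→{1, 5}, 4→{1, 5}, 5→{1, 4}, 6→{1, 5}; union {1, 2, 3, 4, 5}; ε-closure = {1, 2, 3, 4, 5, 6}.
State 5 is in {1, 2, 3, 4, 5, 6}.

Yes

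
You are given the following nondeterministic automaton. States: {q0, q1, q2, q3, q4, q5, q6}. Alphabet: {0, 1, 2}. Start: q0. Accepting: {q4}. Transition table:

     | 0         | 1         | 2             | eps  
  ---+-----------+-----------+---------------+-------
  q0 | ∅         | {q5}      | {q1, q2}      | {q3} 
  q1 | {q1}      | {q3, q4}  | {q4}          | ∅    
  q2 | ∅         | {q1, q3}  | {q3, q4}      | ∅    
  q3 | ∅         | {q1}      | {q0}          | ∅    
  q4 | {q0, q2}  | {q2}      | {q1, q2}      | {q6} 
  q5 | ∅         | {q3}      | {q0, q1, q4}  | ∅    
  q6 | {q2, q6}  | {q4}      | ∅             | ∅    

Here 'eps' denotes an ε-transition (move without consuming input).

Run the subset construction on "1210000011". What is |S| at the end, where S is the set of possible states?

5

Start: ε-closure({q0}) = {q0, q3}.
Read '1': q0→{q5}, q3→{q1}; now {q1, q5}.
Read '2': q1→{q4}, q5→{q0, q1, q4}; union {q0, q1, q4}; ε-closure = {q0, q1, q3, q4, q6}.
Read '1': q0→{q5}, q1→{q3, q4}, q3→{q1}, q4→{q2}, q6→{q4}; union {q1, q2, q3, q4, q5}; ε-closure = {q1, q2, q3, q4, q5, q6}.
Read '0': q1→{q1}, q2→∅, q3→∅, q4→{q0, q2}, q5→∅, q6→{q2, q6}; union {q0, q1, q2, q6}; ε-closure = {q0, q1, q2, q3, q6}.
Read '0': q0→∅, q1→{q1}, q2→∅, q3→∅, q6→{q2, q6}; now {q1, q2, q6}.
Read '0': q1→{q1}, q2→∅, q6→{q2, q6}; now {q1, q2, q6}.
Read '0': q1→{q1}, q2→∅, q6→{q2, q6}; now {q1, q2, q6}.
Read '0': q1→{q1}, q2→∅, q6→{q2, q6}; now {q1, q2, q6}.
Read '1': q1→{q3, q4}, q2→{q1, q3}, q6→{q4}; union {q1, q3, q4}; ε-closure = {q1, q3, q4, q6}.
Read '1': q1→{q3, q4}, q3→{q1}, q4→{q2}, q6→{q4}; union {q1, q2, q3, q4}; ε-closure = {q1, q2, q3, q4, q6}.
That set has 5 states.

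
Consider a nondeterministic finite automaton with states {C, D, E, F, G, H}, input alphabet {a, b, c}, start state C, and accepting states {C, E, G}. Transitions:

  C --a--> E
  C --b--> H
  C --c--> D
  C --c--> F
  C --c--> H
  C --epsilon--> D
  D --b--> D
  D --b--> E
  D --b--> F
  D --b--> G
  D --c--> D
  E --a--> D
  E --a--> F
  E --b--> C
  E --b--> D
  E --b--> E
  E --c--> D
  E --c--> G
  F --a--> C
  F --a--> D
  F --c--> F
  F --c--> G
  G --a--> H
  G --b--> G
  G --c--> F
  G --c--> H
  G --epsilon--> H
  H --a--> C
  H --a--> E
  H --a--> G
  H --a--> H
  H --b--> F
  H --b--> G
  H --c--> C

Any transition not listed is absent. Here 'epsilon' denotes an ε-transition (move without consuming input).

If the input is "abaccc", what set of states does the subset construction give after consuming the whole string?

Start: ε-closure({C}) = {C, D}.
Read 'a': C→{E}, D→∅; now {E}.
Read 'b': E→{C, D, E}; now {C, D, E}.
Read 'a': C→{E}, D→∅, E→{D, F}; now {D, E, F}.
Read 'c': D→{D}, E→{D, G}, F→{F, G}; union {D, F, G}; ε-closure = {D, F, G, H}.
Read 'c': D→{D}, F→{F, G}, G→{F, H}, H→{C}; now {C, D, F, G, H}.
Read 'c': C→{D, F, H}, D→{D}, F→{F, G}, G→{F, H}, H→{C}; now {C, D, F, G, H}.

{C, D, F, G, H}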